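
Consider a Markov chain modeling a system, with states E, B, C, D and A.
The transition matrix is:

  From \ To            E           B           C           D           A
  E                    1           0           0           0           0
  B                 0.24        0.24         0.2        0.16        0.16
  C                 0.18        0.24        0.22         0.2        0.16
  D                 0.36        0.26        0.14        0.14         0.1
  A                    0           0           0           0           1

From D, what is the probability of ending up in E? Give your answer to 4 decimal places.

Let h(s) be the probability of absorption at E starting from transient state s. Then h(E) = 1 and h(A) = 0. By first-step analysis:
h(B) = 0.24·1 + 0.24·h(B) + 0.2·h(C) + 0.16·h(D) + 0.16·0
h(C) = 0.18·1 + 0.24·h(B) + 0.22·h(C) + 0.2·h(D) + 0.16·0
h(D) = 0.36·1 + 0.26·h(B) + 0.14·h(C) + 0.14·h(D) + 0.1·0
Solving: h(B) = 0.6230, h(C) = 0.6033, h(D) = 0.7052.
Starting from D, the probability is 0.7052.

0.7052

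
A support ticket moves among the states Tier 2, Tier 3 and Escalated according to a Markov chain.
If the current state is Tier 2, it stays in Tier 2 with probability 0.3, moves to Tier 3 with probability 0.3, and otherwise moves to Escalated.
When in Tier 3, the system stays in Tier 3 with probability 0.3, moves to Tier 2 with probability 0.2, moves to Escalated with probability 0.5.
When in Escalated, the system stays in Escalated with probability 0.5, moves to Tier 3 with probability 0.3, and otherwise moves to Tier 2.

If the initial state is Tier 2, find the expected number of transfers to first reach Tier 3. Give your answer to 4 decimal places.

Let t(s) be the expected number of transfers to first reach Tier 3 from state s, with t(Tier 3) = 0. Conditioning on the first transfer:
t(Tier 2) = 1 + 0.3·t(Tier 2) + 0.4·t(Escalated)
t(Escalated) = 1 + 0.2·t(Tier 2) + 0.5·t(Escalated)
Solving: t(Tier 2) = 3.3333, t(Escalated) = 3.3333.
Expected transfers from Tier 2 to Tier 3: 3.3333.

3.3333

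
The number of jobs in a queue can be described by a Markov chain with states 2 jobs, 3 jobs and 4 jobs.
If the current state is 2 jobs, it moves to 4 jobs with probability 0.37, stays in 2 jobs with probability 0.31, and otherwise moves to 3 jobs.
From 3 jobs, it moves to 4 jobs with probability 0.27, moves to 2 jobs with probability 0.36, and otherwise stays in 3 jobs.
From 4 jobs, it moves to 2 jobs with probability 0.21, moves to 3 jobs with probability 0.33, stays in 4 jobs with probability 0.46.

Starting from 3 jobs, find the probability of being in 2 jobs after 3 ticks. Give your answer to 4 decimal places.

Propagate the distribution vector 3 ticks from 3 jobs.
After 0 ticks: (0.0000, 1.0000, 0.0000)
After 1 tick: (0.3600, 0.3700, 0.2700)
After 2 ticks: (0.3015, 0.3412, 0.3573)
After 3 ticks: (0.2913, 0.3406, 0.3680)
P(in 2 jobs after 3 ticks) = 0.2913

0.2913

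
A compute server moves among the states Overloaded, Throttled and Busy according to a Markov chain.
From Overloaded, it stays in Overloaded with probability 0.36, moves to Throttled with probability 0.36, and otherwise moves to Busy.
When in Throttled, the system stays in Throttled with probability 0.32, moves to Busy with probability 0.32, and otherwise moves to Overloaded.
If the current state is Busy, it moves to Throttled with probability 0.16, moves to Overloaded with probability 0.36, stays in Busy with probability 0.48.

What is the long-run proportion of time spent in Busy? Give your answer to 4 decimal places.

Let the stationary distribution be π with π = πP and π_1 + π_2 + π_3 = 1.
π_1 = 0.36·π_1 + 0.36·π_2 + 0.36·π_3
π_2 = 0.36·π_1 + 0.32·π_2 + 0.16·π_3
Solving with the normalization constraint gives π = (0.3600, 0.2762, 0.3638).
So the stationary probability of Busy is 0.3638.

0.3638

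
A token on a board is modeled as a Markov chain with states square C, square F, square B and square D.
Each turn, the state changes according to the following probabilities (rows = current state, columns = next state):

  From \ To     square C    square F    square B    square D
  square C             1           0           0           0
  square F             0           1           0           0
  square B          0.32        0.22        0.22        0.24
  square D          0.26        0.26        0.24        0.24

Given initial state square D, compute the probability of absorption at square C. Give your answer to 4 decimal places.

Let h(s) be the probability of absorption at square C starting from transient state s. Then h(square C) = 1 and h(square F) = 0. By first-step analysis:
h(square B) = 0.32·1 + 0.22·0 + 0.22·h(square B) + 0.24·h(square D)
h(square D) = 0.26·1 + 0.26·0 + 0.24·h(square B) + 0.24·h(square D)
Solving: h(square B) = 0.5710, h(square D) = 0.5224.
Starting from square D, the probability is 0.5224.

0.5224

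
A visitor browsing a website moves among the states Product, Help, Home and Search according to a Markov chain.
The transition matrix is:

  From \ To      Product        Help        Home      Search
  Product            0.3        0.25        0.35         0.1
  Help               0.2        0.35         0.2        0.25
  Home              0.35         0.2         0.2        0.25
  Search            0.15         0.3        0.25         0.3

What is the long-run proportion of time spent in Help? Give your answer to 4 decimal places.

0.2764

Let the stationary distribution be π with π = πP and π_1 + π_2 + π_3 + π_4 = 1.
π_1 = 0.3·π_1 + 0.2·π_2 + 0.35·π_3 + 0.15·π_4
π_2 = 0.25·π_1 + 0.35·π_2 + 0.2·π_3 + 0.3·π_4
π_3 = 0.35·π_1 + 0.2·π_2 + 0.2·π_3 + 0.25·π_4
Solving with the normalization constraint gives π = (0.2513, 0.2764, 0.2489, 0.2235).
So the stationary probability of Help is 0.2764.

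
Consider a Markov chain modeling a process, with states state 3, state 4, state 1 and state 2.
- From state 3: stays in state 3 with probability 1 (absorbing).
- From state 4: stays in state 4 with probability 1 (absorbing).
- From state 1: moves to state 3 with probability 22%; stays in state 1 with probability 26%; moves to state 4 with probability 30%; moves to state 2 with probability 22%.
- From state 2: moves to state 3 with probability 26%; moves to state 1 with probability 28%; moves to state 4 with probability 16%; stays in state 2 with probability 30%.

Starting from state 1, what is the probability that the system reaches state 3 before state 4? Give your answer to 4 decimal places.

0.4628

Let h(s) be the probability of absorption at state 3 starting from transient state s. Then h(state 3) = 1 and h(state 4) = 0. By first-step analysis:
h(state 1) = 0.22·1 + 0.3·0 + 0.26·h(state 1) + 0.22·h(state 2)
h(state 2) = 0.26·1 + 0.16·0 + 0.28·h(state 1) + 0.3·h(state 2)
Solving: h(state 1) = 0.4628, h(state 2) = 0.5565.
Starting from state 1, the probability is 0.4628.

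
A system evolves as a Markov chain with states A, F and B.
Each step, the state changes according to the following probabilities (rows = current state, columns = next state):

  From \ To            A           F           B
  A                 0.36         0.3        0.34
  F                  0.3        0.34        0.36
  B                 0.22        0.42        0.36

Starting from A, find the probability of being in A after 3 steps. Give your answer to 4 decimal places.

Propagate the distribution vector 3 steps from A.
After 0 steps: (1.0000, 0.0000, 0.0000)
After 1 step: (0.3600, 0.3000, 0.3400)
After 2 steps: (0.2944, 0.3528, 0.3528)
After 3 steps: (0.2894, 0.3564, 0.3541)
P(in A after 3 steps) = 0.2894

0.2894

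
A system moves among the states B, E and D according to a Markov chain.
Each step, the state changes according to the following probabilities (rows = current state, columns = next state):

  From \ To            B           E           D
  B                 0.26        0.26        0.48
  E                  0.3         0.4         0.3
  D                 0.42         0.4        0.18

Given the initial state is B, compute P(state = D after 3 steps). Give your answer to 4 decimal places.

Propagate the distribution vector 3 steps from B.
After 0 steps: (1.0000, 0.0000, 0.0000)
After 1 step: (0.2600, 0.2600, 0.4800)
After 2 steps: (0.3472, 0.3636, 0.2892)
After 3 steps: (0.3208, 0.3514, 0.3278)
P(in D after 3 steps) = 0.3278

0.3278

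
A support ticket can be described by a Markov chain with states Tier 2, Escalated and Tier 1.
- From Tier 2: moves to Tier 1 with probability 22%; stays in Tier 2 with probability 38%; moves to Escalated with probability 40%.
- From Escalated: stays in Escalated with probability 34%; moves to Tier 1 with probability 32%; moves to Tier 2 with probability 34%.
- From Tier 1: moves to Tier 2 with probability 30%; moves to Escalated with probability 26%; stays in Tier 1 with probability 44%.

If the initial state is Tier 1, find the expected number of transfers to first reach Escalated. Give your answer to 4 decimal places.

Let t(s) be the expected number of transfers to first reach Escalated from state s, with t(Escalated) = 0. Conditioning on the first transfer:
t(Tier 2) = 1 + 0.38·t(Tier 2) + 0.22·t(Tier 1)
t(Tier 1) = 1 + 0.3·t(Tier 2) + 0.44·t(Tier 1)
Solving: t(Tier 2) = 2.7738, t(Tier 1) = 3.2717.
Expected transfers from Tier 1 to Escalated: 3.2717.

3.2717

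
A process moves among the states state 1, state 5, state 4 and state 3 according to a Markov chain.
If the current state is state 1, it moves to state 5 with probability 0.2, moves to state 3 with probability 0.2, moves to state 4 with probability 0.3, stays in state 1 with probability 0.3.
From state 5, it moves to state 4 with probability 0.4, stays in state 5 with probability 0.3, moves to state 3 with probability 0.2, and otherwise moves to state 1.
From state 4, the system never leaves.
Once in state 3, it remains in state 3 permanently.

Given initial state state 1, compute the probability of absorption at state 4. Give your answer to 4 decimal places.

Let h(s) be the probability of absorption at state 4 starting from transient state s. Then h(state 4) = 1 and h(state 3) = 0. By first-step analysis:
h(state 1) = 0.3·h(state 1) + 0.2·h(state 5) + 0.3·1 + 0.2·0
h(state 5) = 0.1·h(state 1) + 0.3·h(state 5) + 0.4·1 + 0.2·0
Solving: h(state 1) = 0.6170, h(state 5) = 0.6596.
Starting from state 1, the probability is 0.6170.

0.6170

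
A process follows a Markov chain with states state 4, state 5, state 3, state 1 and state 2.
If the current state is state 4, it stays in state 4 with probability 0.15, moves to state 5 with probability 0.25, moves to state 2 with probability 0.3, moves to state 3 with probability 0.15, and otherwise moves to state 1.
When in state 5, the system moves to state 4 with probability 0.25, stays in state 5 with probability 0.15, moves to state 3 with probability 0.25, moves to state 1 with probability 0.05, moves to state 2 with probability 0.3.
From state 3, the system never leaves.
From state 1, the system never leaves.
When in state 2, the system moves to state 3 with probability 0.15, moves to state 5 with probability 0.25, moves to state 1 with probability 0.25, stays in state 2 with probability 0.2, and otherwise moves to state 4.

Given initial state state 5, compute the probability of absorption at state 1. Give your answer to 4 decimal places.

0.3813

Let h(s) be the probability of absorption at state 1 starting from transient state s. Then h(state 1) = 1 and h(state 3) = 0. By first-step analysis:
h(state 4) = 0.15·h(state 4) + 0.25·h(state 5) + 0.15·0 + 0.15·1 + 0.3·h(state 2)
h(state 5) = 0.25·h(state 4) + 0.15·h(state 5) + 0.25·0 + 0.05·1 + 0.3·h(state 2)
h(state 2) = 0.15·h(state 4) + 0.25·h(state 5) + 0.15·0 + 0.25·1 + 0.2·h(state 2)
Solving: h(state 4) = 0.4722, h(state 5) = 0.3813, h(state 2) = 0.5202.
Starting from state 5, the probability is 0.3813.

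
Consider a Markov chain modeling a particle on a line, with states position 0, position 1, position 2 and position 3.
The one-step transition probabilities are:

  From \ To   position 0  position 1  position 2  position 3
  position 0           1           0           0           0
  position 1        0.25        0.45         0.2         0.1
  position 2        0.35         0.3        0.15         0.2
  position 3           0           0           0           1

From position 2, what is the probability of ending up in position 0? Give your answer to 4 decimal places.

Let h(s) be the probability of absorption at position 0 starting from transient state s. Then h(position 0) = 1 and h(position 3) = 0. By first-step analysis:
h(position 1) = 0.25·1 + 0.45·h(position 1) + 0.2·h(position 2) + 0.1·0
h(position 2) = 0.35·1 + 0.3·h(position 1) + 0.15·h(position 2) + 0.2·0
Solving: h(position 1) = 0.6933, h(position 2) = 0.6564.
Starting from position 2, the probability is 0.6564.

0.6564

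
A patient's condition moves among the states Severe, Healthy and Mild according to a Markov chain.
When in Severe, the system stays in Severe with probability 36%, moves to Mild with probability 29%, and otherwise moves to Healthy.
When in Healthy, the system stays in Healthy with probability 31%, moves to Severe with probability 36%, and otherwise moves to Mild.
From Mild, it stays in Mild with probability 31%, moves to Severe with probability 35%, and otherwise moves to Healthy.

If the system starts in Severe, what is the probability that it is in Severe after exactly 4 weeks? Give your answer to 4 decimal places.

Propagate the distribution vector 4 weeks from Severe.
After 0 weeks: (1.0000, 0.0000, 0.0000)
After 1 week: (0.3600, 0.3500, 0.2900)
After 2 weeks: (0.3571, 0.3331, 0.3098)
After 3 weeks: (0.3569, 0.3336, 0.3095)
After 4 weeks: (0.3569, 0.3336, 0.3095)
P(in Severe after 4 weeks) = 0.3569

0.3569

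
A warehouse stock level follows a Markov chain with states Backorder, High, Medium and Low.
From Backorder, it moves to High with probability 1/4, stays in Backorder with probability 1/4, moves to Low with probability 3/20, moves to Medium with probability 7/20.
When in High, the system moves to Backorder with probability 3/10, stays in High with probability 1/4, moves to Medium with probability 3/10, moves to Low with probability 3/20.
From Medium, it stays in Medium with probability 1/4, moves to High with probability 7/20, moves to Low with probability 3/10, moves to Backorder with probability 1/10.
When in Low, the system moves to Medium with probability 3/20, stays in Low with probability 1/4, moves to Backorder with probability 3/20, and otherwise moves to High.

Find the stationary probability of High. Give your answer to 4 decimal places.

0.3187

Let the stationary distribution be π with π = πP and π_1 + π_2 + π_3 + π_4 = 1.
π_1 = 0.25·π_1 + 0.3·π_2 + 0.1·π_3 + 0.15·π_4
π_2 = 0.25·π_1 + 0.25·π_2 + 0.35·π_3 + 0.45·π_4
π_3 = 0.35·π_1 + 0.3·π_2 + 0.25·π_3 + 0.15·π_4
Solving with the normalization constraint gives π = (0.2050, 0.3187, 0.2654, 0.2109).
So the stationary probability of High is 0.3187.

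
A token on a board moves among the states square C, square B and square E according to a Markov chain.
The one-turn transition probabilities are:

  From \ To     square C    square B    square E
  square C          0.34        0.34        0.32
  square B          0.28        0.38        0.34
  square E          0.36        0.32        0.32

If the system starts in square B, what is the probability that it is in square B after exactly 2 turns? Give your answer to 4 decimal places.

0.3484

Sum over the intermediate state after 1 turn:
P = P(square B→square C)·P(square C→square B) + P(square B→square B)·P(square B→square B) + P(square B→square E)·P(square E→square B)
  = 0.28×0.34 + 0.38×0.38 + 0.34×0.32
  = 0.0952 + 0.1444 + 0.1088 = 0.3484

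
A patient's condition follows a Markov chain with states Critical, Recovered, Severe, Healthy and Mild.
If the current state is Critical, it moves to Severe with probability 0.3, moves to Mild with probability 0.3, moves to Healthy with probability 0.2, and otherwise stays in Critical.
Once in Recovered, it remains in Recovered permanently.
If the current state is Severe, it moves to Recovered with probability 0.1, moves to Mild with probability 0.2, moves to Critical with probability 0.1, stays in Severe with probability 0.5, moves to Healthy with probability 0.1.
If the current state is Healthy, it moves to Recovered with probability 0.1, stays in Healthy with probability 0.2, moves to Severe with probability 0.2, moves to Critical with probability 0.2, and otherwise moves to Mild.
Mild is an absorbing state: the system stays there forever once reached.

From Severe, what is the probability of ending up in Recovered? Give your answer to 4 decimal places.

0.2800

Let h(s) be the probability of absorption at Recovered starting from transient state s. Then h(Recovered) = 1 and h(Mild) = 0. By first-step analysis:
h(Critical) = 0.2·h(Critical) + 0.3·h(Severe) + 0.2·h(Healthy) + 0.3·0
h(Severe) = 0.1·h(Critical) + 0.1·1 + 0.5·h(Severe) + 0.1·h(Healthy) + 0.2·0
h(Healthy) = 0.2·h(Critical) + 0.1·1 + 0.2·h(Severe) + 0.2·h(Healthy) + 0.3·0
Solving: h(Critical) = 0.1640, h(Severe) = 0.2800, h(Healthy) = 0.2360.
Starting from Severe, the probability is 0.2800.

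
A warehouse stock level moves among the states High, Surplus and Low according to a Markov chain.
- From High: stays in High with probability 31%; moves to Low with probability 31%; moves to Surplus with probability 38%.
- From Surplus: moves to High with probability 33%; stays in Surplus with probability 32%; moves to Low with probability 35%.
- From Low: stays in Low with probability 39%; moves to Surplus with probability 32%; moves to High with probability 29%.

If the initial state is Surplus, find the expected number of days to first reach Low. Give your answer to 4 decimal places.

2.9668

Let t(s) be the expected number of days to first reach Low from state s, with t(Low) = 0. Conditioning on the first day:
t(High) = 1 + 0.31·t(High) + 0.38·t(Surplus)
t(Surplus) = 1 + 0.33·t(High) + 0.32·t(Surplus)
Solving: t(High) = 3.0832, t(Surplus) = 2.9668.
Expected days from Surplus to Low: 2.9668.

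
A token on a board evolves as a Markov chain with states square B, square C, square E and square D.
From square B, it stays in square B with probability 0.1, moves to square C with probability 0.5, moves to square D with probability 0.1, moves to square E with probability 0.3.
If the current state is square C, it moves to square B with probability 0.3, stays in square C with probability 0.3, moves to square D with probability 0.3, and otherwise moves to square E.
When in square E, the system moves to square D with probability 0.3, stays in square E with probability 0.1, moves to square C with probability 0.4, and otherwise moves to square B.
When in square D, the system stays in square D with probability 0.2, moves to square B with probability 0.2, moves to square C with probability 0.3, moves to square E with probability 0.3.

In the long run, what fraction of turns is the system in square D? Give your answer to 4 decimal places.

0.2337

Let the stationary distribution be π with π = πP and π_1 + π_2 + π_3 + π_4 = 1.
π_1 = 0.1·π_1 + 0.3·π_2 + 0.2·π_3 + 0.2·π_4
π_2 = 0.5·π_1 + 0.3·π_2 + 0.4·π_3 + 0.3·π_4
π_3 = 0.3·π_1 + 0.1·π_2 + 0.1·π_3 + 0.3·π_4
Solving with the normalization constraint gives π = (0.2147, 0.3619, 0.1897, 0.2337).
So the stationary probability of square D is 0.2337.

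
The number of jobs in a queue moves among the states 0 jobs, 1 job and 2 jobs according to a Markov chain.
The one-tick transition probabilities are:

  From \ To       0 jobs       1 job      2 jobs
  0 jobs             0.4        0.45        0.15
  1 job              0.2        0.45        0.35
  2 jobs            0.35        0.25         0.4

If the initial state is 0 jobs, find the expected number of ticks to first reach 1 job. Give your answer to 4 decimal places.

2.4390

Let t(s) be the expected number of ticks to first reach 1 job from state s, with t(1 job) = 0. Conditioning on the first tick:
t(0 jobs) = 1 + 0.4·t(0 jobs) + 0.15·t(2 jobs)
t(2 jobs) = 1 + 0.35·t(0 jobs) + 0.4·t(2 jobs)
Solving: t(0 jobs) = 2.4390, t(2 jobs) = 3.0894.
Expected ticks from 0 jobs to 1 job: 2.4390.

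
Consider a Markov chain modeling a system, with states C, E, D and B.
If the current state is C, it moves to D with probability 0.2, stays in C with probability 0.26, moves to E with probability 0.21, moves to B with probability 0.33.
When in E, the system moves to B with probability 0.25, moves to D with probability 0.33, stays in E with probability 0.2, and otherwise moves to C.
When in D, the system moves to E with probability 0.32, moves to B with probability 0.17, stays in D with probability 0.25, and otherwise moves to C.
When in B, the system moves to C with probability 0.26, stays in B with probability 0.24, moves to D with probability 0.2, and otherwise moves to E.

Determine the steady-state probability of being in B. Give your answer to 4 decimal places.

Let the stationary distribution be π with π = πP and π_1 + π_2 + π_3 + π_4 = 1.
π_1 = 0.26·π_1 + 0.22·π_2 + 0.26·π_3 + 0.26·π_4
π_2 = 0.21·π_1 + 0.2·π_2 + 0.32·π_3 + 0.3·π_4
π_3 = 0.2·π_1 + 0.33·π_2 + 0.25·π_3 + 0.2·π_4
Solving with the normalization constraint gives π = (0.2497, 0.2568, 0.2457, 0.2478).
So the stationary probability of B is 0.2478.

0.2478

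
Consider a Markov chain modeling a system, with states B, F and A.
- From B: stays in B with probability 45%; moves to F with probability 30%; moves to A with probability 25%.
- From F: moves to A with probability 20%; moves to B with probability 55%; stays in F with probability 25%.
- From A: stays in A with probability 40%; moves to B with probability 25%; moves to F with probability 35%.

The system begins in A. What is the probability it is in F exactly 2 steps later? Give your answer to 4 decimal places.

Sum over the intermediate state after 1 step:
P = P(A→B)·P(B→F) + P(A→F)·P(F→F) + P(A→A)·P(A→F)
  = 0.25×0.3 + 0.35×0.25 + 0.4×0.35
  = 0.0750 + 0.0875 + 0.1400 = 0.3025

0.3025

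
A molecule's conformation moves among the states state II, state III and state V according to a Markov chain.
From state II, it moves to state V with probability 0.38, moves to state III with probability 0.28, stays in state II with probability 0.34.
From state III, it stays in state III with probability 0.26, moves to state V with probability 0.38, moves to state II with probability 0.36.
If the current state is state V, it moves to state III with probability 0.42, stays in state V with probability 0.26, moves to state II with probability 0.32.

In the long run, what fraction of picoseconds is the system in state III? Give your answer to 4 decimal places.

0.3211

Let the stationary distribution be π with π = πP and π_1 + π_2 + π_3 = 1.
π_1 = 0.34·π_1 + 0.36·π_2 + 0.32·π_3
π_2 = 0.28·π_1 + 0.26·π_2 + 0.42·π_3
Solving with the normalization constraint gives π = (0.3396, 0.3211, 0.3393).
So the stationary probability of state III is 0.3211.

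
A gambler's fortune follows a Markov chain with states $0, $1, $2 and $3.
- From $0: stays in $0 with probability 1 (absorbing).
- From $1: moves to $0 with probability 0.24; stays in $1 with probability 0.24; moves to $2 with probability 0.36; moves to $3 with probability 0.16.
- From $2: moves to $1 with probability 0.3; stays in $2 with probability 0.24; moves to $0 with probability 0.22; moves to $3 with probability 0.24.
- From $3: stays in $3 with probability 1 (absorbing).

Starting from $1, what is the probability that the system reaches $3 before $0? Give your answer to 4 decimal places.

Let h(s) be the probability of absorption at $3 starting from transient state s. Then h($3) = 1 and h($0) = 0. By first-step analysis:
h($1) = 0.24·0 + 0.24·h($1) + 0.36·h($2) + 0.16·1
h($2) = 0.22·0 + 0.3·h($1) + 0.24·h($2) + 0.24·1
Solving: h($1) = 0.4429, h($2) = 0.4906.
Starting from $1, the probability is 0.4429.

0.4429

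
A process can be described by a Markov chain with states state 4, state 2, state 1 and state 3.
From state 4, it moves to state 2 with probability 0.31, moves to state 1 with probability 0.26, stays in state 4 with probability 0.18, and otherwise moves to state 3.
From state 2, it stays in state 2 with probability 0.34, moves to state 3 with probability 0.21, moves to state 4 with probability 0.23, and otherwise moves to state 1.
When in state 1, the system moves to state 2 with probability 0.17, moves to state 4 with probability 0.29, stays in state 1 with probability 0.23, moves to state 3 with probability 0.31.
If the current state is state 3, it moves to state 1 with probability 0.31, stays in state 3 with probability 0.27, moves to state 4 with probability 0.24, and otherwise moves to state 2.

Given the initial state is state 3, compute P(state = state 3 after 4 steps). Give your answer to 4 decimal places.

Propagate the distribution vector 4 steps from state 3.
After 0 steps: (0.0000, 0.0000, 0.0000, 1.0000)
After 1 step: (0.2400, 0.1800, 0.3100, 0.2700)
After 2 steps: (0.2393, 0.2369, 0.2570, 0.2668)
After 3 steps: (0.2361, 0.2464, 0.2562, 0.2613)
After 4 steps: (0.2362, 0.2476, 0.2555, 0.2607)
P(in state 3 after 4 steps) = 0.2607

0.2607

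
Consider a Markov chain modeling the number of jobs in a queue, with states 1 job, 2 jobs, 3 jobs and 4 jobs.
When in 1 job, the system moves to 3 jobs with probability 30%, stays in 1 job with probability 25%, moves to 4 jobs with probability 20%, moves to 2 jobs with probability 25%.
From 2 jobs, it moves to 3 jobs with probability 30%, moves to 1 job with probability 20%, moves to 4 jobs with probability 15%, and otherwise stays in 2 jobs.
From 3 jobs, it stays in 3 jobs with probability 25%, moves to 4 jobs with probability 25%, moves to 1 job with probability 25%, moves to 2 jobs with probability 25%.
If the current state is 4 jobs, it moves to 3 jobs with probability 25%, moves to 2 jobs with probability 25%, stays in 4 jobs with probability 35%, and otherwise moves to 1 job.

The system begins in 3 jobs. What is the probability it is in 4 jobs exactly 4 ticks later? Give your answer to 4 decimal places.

Propagate the distribution vector 4 ticks from 3 jobs.
After 0 ticks: (0.0000, 0.0000, 1.0000, 0.0000)
After 1 tick: (0.2500, 0.2500, 0.2500, 0.2500)
After 2 ticks: (0.2125, 0.2750, 0.2750, 0.2375)
After 3 ticks: (0.2125, 0.2775, 0.2744, 0.2356)
After 4 ticks: (0.2126, 0.2778, 0.2745, 0.2352)
P(in 4 jobs after 4 ticks) = 0.2352

0.2352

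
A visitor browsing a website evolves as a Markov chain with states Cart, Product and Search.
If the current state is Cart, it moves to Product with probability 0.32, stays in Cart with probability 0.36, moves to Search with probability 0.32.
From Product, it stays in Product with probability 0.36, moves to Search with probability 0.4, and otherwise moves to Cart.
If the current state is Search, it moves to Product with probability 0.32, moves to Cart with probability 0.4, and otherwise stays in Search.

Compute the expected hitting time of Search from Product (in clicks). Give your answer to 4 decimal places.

Let t(s) be the expected number of clicks to first reach Search from state s, with t(Search) = 0. Conditioning on the first click:
t(Cart) = 1 + 0.36·t(Cart) + 0.32·t(Product)
t(Product) = 1 + 0.24·t(Cart) + 0.36·t(Product)
Solving: t(Cart) = 2.8846, t(Product) = 2.6442.
Expected clicks from Product to Search: 2.6442.

2.6442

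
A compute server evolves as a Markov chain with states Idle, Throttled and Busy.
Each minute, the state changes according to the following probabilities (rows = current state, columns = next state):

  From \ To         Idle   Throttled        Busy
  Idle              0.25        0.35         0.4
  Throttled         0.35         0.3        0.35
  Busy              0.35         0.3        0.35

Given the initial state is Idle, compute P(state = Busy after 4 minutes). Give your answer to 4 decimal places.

0.3659

Propagate the distribution vector 4 minutes from Idle.
After 0 minutes: (1.0000, 0.0000, 0.0000)
After 1 minute: (0.2500, 0.3500, 0.4000)
After 2 minutes: (0.3250, 0.3125, 0.3625)
After 3 minutes: (0.3175, 0.3163, 0.3663)
After 4 minutes: (0.3183, 0.3159, 0.3659)
P(in Busy after 4 minutes) = 0.3659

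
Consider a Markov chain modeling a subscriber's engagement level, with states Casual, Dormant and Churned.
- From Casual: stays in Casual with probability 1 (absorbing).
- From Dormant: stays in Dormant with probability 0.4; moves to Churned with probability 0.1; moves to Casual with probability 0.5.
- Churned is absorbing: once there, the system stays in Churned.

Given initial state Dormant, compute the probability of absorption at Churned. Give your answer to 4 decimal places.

0.1667

Let h(s) be the probability of absorption at Churned starting from transient state s. Then h(Churned) = 1 and h(Casual) = 0. By first-step analysis:
h(Dormant) = 0.5·0 + 0.4·h(Dormant) + 0.1·1
Solving: h(Dormant) = 0.1667.
Starting from Dormant, the probability is 0.1667.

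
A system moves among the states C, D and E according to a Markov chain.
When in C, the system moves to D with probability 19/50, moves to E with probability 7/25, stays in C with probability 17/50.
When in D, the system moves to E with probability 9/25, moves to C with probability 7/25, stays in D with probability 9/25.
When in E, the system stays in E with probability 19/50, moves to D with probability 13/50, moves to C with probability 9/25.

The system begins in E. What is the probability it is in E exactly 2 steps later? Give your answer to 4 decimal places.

Sum over the intermediate state after 1 step:
P = P(E→C)·P(C→E) + P(E→D)·P(D→E) + P(E→E)·P(E→E)
  = 0.36×0.28 + 0.26×0.36 + 0.38×0.38
  = 0.1008 + 0.0936 + 0.1444 = 0.3388

0.3388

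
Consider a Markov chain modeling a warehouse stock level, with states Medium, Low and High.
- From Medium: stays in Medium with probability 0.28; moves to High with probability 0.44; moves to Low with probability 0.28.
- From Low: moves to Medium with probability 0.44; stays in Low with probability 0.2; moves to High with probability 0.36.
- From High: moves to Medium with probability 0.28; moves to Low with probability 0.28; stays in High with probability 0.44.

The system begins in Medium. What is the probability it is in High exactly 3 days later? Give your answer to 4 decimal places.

0.4194

Propagate the distribution vector 3 days from Medium.
After 0 days: (1.0000, 0.0000, 0.0000)
After 1 day: (0.2800, 0.2800, 0.4400)
After 2 days: (0.3248, 0.2576, 0.4176)
After 3 days: (0.3212, 0.2594, 0.4194)
P(in High after 3 days) = 0.4194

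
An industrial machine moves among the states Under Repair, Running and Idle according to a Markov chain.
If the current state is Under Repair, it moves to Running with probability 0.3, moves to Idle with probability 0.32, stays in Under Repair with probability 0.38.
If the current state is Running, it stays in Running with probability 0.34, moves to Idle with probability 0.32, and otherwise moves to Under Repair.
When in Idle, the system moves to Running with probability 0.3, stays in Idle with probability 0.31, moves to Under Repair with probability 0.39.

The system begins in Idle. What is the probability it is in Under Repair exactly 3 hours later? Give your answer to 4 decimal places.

0.3707

Propagate the distribution vector 3 hours from Idle.
After 0 hours: (0.0000, 0.0000, 1.0000)
After 1 hour: (0.3900, 0.3000, 0.3100)
After 2 hours: (0.3711, 0.3120, 0.3169)
After 3 hours: (0.3707, 0.3125, 0.3168)
P(in Under Repair after 3 hours) = 0.3707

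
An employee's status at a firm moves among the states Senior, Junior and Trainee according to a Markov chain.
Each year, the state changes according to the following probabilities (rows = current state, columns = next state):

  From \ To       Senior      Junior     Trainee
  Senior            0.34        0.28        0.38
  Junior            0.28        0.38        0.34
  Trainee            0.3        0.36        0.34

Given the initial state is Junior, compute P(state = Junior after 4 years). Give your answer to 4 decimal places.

Propagate the distribution vector 4 years from Junior.
After 0 years: (0.0000, 1.0000, 0.0000)
After 1 year: (0.2800, 0.3800, 0.3400)
After 2 years: (0.3036, 0.3452, 0.3512)
After 3 years: (0.3052, 0.3426, 0.3521)
After 4 years: (0.3054, 0.3424, 0.3522)
P(in Junior after 4 years) = 0.3424

0.3424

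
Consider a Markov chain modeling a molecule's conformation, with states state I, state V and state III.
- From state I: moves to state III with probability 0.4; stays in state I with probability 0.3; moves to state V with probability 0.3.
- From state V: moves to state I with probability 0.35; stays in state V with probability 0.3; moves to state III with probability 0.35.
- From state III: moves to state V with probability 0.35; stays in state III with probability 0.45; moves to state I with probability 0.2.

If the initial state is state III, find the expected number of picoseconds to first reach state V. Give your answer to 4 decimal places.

Let t(s) be the expected number of picoseconds to first reach state V from state s, with t(state V) = 0. Conditioning on the first picosecond:
t(state I) = 1 + 0.3·t(state I) + 0.4·t(state III)
t(state III) = 1 + 0.2·t(state I) + 0.45·t(state III)
Solving: t(state I) = 3.1148, t(state III) = 2.9508.
Expected picoseconds from state III to state V: 2.9508.

2.9508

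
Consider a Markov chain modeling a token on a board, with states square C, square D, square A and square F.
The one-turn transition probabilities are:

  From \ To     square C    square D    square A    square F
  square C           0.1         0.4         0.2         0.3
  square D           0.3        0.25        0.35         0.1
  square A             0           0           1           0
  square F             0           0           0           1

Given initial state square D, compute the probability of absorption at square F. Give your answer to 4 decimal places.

0.3243

Let h(s) be the probability of absorption at square F starting from transient state s. Then h(square F) = 1 and h(square A) = 0. By first-step analysis:
h(square C) = 0.1·h(square C) + 0.4·h(square D) + 0.2·0 + 0.3·1
h(square D) = 0.3·h(square C) + 0.25·h(square D) + 0.35·0 + 0.1·1
Solving: h(square C) = 0.4775, h(square D) = 0.3243.
Starting from square D, the probability is 0.3243.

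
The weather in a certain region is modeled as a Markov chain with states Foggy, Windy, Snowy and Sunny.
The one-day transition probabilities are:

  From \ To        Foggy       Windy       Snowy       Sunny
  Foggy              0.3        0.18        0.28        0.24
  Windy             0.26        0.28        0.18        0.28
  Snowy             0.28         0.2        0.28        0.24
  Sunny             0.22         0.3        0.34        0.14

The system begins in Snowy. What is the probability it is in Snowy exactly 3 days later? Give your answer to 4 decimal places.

Propagate the distribution vector 3 days from Snowy.
After 0 days: (0.0000, 0.0000, 1.0000, 0.0000)
After 1 day: (0.2800, 0.2000, 0.2800, 0.2400)
After 2 days: (0.2672, 0.2344, 0.2744, 0.2240)
After 3 days: (0.2672, 0.2358, 0.2700, 0.2270)
P(in Snowy after 3 days) = 0.2700

0.2700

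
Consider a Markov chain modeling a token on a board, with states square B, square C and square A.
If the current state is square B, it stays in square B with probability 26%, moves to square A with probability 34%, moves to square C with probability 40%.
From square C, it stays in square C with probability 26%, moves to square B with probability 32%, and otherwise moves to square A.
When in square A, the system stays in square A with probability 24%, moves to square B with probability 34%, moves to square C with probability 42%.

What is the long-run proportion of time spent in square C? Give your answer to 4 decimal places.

Let the stationary distribution be π with π = πP and π_1 + π_2 + π_3 = 1.
π_1 = 0.26·π_1 + 0.32·π_2 + 0.34·π_3
π_2 = 0.4·π_1 + 0.26·π_2 + 0.42·π_3
Solving with the normalization constraint gives π = (0.3082, 0.3568, 0.3350).
So the stationary probability of square C is 0.3568.

0.3568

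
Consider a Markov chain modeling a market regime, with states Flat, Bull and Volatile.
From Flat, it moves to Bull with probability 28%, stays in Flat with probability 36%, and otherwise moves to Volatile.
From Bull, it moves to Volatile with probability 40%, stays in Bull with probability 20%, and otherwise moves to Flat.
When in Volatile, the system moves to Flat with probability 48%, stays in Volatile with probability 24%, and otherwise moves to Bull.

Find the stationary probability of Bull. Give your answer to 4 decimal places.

Let the stationary distribution be π with π = πP and π_1 + π_2 + π_3 = 1.
π_1 = 0.36·π_1 + 0.4·π_2 + 0.48·π_3
π_2 = 0.28·π_1 + 0.2·π_2 + 0.28·π_3
Solving with the normalization constraint gives π = (0.4101, 0.2593, 0.3307).
So the stationary probability of Bull is 0.2593.

0.2593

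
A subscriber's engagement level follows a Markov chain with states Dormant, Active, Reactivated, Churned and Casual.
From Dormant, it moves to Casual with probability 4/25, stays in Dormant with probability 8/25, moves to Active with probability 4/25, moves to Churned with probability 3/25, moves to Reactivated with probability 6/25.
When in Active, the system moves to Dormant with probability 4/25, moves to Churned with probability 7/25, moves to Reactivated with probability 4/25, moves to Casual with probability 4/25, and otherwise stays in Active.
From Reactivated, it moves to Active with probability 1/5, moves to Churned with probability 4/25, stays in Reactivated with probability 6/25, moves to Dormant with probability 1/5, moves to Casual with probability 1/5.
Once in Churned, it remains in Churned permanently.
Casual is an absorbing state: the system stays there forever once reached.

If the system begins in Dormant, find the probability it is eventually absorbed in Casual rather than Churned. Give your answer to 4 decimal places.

0.5162

Let h(s) be the probability of absorption at Casual starting from transient state s. Then h(Casual) = 1 and h(Churned) = 0. By first-step analysis:
h(Dormant) = 0.32·h(Dormant) + 0.16·h(Active) + 0.24·h(Reactivated) + 0.12·0 + 0.16·1
h(Active) = 0.16·h(Dormant) + 0.24·h(Active) + 0.16·h(Reactivated) + 0.28·0 + 0.16·1
h(Reactivated) = 0.2·h(Dormant) + 0.2·h(Active) + 0.24·h(Reactivated) + 0.16·0 + 0.2·1
Solving: h(Dormant) = 0.5162, h(Active) = 0.4268, h(Reactivated) = 0.5113.
Starting from Dormant, the probability is 0.5162.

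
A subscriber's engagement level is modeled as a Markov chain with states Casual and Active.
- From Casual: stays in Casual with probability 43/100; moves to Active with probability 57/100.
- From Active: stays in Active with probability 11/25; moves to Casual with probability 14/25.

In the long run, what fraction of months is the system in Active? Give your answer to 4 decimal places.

Let the stationary distribution be π with π = πP and π_1 + π_2 = 1.
π_1 = 0.43·π_1 + 0.56·π_2
Solving with the normalization constraint gives π = (0.4956, 0.5044).
So the stationary probability of Active is 0.5044.

0.5044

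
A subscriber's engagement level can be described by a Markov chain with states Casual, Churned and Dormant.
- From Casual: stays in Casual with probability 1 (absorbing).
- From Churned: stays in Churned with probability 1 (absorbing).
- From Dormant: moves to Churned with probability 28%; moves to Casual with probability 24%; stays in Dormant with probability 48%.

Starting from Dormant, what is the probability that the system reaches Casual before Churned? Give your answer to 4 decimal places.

Let h(s) be the probability of absorption at Casual starting from transient state s. Then h(Casual) = 1 and h(Churned) = 0. By first-step analysis:
h(Dormant) = 0.24·1 + 0.28·0 + 0.48·h(Dormant)
Solving: h(Dormant) = 0.4615.
Starting from Dormant, the probability is 0.4615.

0.4615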